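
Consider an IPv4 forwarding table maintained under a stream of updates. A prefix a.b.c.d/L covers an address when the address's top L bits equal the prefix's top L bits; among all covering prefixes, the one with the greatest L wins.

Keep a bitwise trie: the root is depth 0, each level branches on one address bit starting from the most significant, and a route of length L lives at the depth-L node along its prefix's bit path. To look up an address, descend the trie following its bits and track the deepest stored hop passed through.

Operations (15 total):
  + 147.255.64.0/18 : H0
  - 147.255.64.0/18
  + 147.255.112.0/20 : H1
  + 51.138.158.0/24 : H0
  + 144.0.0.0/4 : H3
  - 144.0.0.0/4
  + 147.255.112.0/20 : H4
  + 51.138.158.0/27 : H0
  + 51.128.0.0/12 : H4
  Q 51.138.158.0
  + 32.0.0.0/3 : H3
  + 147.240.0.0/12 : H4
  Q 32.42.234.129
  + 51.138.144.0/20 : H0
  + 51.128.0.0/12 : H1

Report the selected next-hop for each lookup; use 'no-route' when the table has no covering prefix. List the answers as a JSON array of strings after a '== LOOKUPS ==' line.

Apply in order:
  add 147.255.64.0/18 -> H0 at depth 18
  - 147.255.64.0/18 clear@18
  add 147.255.112.0/20 -> H1 at depth 20
  add 51.138.158.0/24 -> H0 at depth 24
  add 144.0.0.0/4 -> H3 at depth 4
  - 144.0.0.0/4 clear@4
  add 147.255.112.0/20 -> H4 at depth 20
  add 51.138.158.0/27 -> H0 at depth 27
  add 51.128.0.0/12 -> H4 at depth 12
  lookup 51.138.158.0: bits 001100111000101010011110000 walk d0:-→d1:-→d2:-→d3:-→d4:-→d5:-→d6:-→d7:-→d8:-→d9:-→d10:-→d11:-→d12:H4→d13:-→d14:-→d15:-→d16:-→d17:-→d18:-→d19:-→d20:-→d21:-→d22:-→d23:-→d24:H0→d25:-→d26:-→d27:H0 -> H0
  add 32.0.0.0/3 -> H3 at depth 3
  add 147.240.0.0/12 -> H4 at depth 12
  lookup 32.42.234.129: bits 001 walk d0:-→d1:-→d2:-→d3:H3 -> H3
  add 51.138.144.0/20 -> H0 at depth 20
  add 51.128.0.0/12 -> H1 at depth 12

== LOOKUPS ==
["H0","H3"]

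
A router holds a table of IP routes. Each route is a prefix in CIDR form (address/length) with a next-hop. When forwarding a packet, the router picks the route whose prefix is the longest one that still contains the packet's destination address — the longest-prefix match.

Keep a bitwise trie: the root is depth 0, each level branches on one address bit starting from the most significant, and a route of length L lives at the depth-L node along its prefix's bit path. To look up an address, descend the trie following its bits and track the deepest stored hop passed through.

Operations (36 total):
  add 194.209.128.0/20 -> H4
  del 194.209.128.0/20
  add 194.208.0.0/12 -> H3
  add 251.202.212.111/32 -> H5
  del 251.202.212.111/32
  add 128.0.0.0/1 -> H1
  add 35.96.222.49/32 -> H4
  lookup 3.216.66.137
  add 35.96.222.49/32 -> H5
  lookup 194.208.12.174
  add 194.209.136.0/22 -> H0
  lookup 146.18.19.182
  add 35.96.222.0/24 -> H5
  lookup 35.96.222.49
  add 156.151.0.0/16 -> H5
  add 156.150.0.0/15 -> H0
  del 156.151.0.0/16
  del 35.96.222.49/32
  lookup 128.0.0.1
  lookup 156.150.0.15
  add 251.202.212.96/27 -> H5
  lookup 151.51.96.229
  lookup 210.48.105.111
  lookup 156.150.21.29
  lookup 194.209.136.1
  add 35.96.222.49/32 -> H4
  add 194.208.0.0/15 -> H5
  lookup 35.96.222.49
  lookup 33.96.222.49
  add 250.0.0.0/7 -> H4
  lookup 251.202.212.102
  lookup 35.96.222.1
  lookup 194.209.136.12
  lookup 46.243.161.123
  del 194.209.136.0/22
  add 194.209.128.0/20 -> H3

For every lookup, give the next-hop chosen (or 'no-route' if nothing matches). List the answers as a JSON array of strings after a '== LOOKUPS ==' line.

Trace:
  + 194.209.128.0/20 (H4) depth=20
  - 194.209.128.0/20 clear@20
  + 194.208.0.0/12 (H3) depth=12
  + 251.202.212.111/32 (H5) depth=32
  - 251.202.212.111/32 clear@32
  + 128.0.0.0/1 (H1) depth=1
  + 35.96.222.49/32 (H4) depth=32
  Q 3.216.66.137: descend 00 ; hops seen [∅] ; pick no-route
  + 35.96.222.49/32 (H5) depth=32
  Q 194.208.12.174: descend 110000101101000 ; hops seen [H1,H3] ; pick H3
  + 194.209.136.0/22 (H0) depth=22
  Q 146.18.19.182: descend 1 ; hops seen [H1] ; pick H1
  + 35.96.222.0/24 (H5) depth=24
  Q 35.96.222.49: descend 00100011011000001101111000110001 ; hops seen [H5,H5] ; pick H5
  + 156.151.0.0/16 (H5) depth=16
  + 156.150.0.0/15 (H0) depth=15
  - 156.151.0.0/16 clear@16
  - 35.96.222.49/32 clear@32
  Q 128.0.0.1: descend 100 ; hops seen [H1] ; pick H1
  Q 156.150.0.15: descend 100111001001011 ; hops seen [H1,H0] ; pick H0
  + 251.202.212.96/27 (H5) depth=27
  Q 151.51.96.229: descend 1001 ; hops seen [H1] ; pick H1
  Q 210.48.105.111: descend 110 ; hops seen [H1] ; pick H1
  Q 156.150.21.29: descend 100111001001011 ; hops seen [H1,H0] ; pick H0
  Q 194.209.136.1: descend 1100001011010001100010 ; hops seen [H1,H3,H0] ; pick H0
  + 35.96.222.49/32 (H4) depth=32
  + 194.208.0.0/15 (H5) depth=15
  Q 35.96.222.49: descend 00100011011000001101111000110001 ; hops seen [H5,H4] ; pick H4
  Q 33.96.222.49: descend 001000 ; hops seen [∅] ; pick no-route
  + 250.0.0.0/7 (H4) depth=7
  Q 251.202.212.102: descend 1111101111001010110101000110 ; hops seen [H1,H4,H5] ; pick H5
  Q 35.96.222.1: descend 00100011011000001101111000 ; hops seen [H5] ; pick H5
  Q 194.209.136.12: descend 1100001011010001100010 ; hops seen [H1,H3,H5,H0] ; pick H0
  Q 46.243.161.123: descend 0010 ; hops seen [∅] ; pick no-route
  - 194.209.136.0/22 clear@22
  + 194.209.128.0/20 (H3) depth=20

== LOOKUPS ==
["no-route","H3","H1","H5","H1","H0","H1","H1","H0","H0","H4","no-route","H5","H5","H0","no-route"]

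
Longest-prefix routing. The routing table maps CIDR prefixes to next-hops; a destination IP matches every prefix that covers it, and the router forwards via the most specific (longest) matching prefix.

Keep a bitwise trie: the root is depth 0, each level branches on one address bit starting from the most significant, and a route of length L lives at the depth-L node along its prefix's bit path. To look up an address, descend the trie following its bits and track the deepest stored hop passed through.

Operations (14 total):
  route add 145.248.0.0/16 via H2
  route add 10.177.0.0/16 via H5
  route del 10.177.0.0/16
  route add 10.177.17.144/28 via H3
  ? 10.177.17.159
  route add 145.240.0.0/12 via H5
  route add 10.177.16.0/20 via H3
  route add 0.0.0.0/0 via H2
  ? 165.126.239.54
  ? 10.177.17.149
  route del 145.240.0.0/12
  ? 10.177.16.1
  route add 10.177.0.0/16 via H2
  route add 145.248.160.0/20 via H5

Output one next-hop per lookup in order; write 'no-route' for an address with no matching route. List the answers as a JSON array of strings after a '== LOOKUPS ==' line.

Apply in order:
  add 145.248.0.0/16 -> H2 at depth 16
  add 10.177.0.0/16 -> H5 at depth 16
  - 10.177.0.0/16 clear@16
  add 10.177.17.144/28 -> H3 at depth 28
  lookup 10.177.17.159: bits 0000101010110001000100011001 walk d0:-→d1:-→d2:-→d3:-→d4:-→d5:-→d6:-→d7:-→d8:-→d9:-→d10:-→d11:-→d12:-→d13:-→d14:-→d15:-→d16:-→d17:-→d18:-→d19:-→d20:-→d21:-→d22:-→d23:-→d24:-→d25:-→d26:-→d27:-→d28:H3 -> H3
  add 145.240.0.0/12 -> H5 at depth 12
  add 10.177.16.0/20 -> H3 at depth 20
  add 0.0.0.0/0 -> H2 at depth 0
  lookup 165.126.239.54: bits 10 walk d0:H2→d1:-→d2:- -> H2
  lookup 10.177.17.149: bits 0000101010110001000100011001 walk d0:H2→d1:-→d2:-→d3:-→d4:-→d5:-→d6:-→d7:-→d8:-→d9:-→d10:-→d11:-→d12:-→d13:-→d14:-→d15:-→d16:-→d17:-→d18:-→d19:-→d20:H3→d21:-→d22:-→d23:-→d24:-→d25:-→d26:-→d27:-→d28:H3 -> H3
  - 145.240.0.0/12 clear@12
  lookup 10.177.16.1: bits 00001010101100010001000 walk d0:H2→d1:-→d2:-→d3:-→d4:-→d5:-→d6:-→d7:-→d8:-→d9:-→d10:-→d11:-→d12:-→d13:-→d14:-→d15:-→d16:-→d17:-→d18:-→d19:-→d20:H3→d21:-→d22:-→d23:- -> H3
  add 10.177.0.0/16 -> H2 at depth 16
  add 145.248.160.0/20 -> H5 at depth 20

== LOOKUPS ==
["H3","H2","H3","H3"]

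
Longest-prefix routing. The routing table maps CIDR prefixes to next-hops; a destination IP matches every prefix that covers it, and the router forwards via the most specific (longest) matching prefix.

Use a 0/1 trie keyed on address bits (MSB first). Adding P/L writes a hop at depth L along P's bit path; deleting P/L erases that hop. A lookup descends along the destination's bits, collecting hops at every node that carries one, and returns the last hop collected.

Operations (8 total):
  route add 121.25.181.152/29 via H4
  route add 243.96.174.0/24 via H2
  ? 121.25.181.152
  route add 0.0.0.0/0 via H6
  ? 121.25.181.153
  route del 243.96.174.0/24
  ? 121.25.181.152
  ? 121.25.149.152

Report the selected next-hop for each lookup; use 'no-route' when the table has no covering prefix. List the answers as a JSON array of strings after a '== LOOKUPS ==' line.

Trace:
  + 121.25.181.152/29 (H4) depth=29
  + 243.96.174.0/24 (H2) depth=24
  ? 121.25.181.152  path d0:-→d1:-→d2:-→d3:-→d4:-→d5:-→d6:-→d7:-→d8:-→d9:-→d10:-→d11:-→d12:-→d13:-→d14:-→d15:-→d16:-→d17:-→d18:-→d19:-→d20:-→d21:-→d22:-→d23:-→d24:-→d25:-→d26:-→d27:-→d28:-→d29:H4  best=H4
  + 0.0.0.0/0 (H6) depth=0
  ? 121.25.181.153  path d0:H6→d1:-→d2:-→d3:-→d4:-→d5:-→d6:-→d7:-→d8:-→d9:-→d10:-→d11:-→d12:-→d13:-→d14:-→d15:-→d16:-→d17:-→d18:-→d19:-→d20:-→d21:-→d22:-→d23:-→d24:-→d25:-→d26:-→d27:-→d28:-→d29:H4  best=H4
  del 243.96.174.0/24 (clear depth 24)
  ? 121.25.181.152  path d0:H6→d1:-→d2:-→d3:-→d4:-→d5:-→d6:-→d7:-→d8:-→d9:-→d10:-→d11:-→d12:-→d13:-→d14:-→d15:-→d16:-→d17:-→d18:-→d19:-→d20:-→d21:-→d22:-→d23:-→d24:-→d25:-→d26:-→d27:-→d28:-→d29:H4  best=H4
  ? 121.25.149.152  path d0:H6→d1:-→d2:-→d3:-→d4:-→d5:-→d6:-→d7:-→d8:-→d9:-→d10:-→d11:-→d12:-→d13:-→d14:-→d15:-→d16:-→d17:-→d18:-  best=H6

== LOOKUPS ==
["H4","H4","H4","H6"]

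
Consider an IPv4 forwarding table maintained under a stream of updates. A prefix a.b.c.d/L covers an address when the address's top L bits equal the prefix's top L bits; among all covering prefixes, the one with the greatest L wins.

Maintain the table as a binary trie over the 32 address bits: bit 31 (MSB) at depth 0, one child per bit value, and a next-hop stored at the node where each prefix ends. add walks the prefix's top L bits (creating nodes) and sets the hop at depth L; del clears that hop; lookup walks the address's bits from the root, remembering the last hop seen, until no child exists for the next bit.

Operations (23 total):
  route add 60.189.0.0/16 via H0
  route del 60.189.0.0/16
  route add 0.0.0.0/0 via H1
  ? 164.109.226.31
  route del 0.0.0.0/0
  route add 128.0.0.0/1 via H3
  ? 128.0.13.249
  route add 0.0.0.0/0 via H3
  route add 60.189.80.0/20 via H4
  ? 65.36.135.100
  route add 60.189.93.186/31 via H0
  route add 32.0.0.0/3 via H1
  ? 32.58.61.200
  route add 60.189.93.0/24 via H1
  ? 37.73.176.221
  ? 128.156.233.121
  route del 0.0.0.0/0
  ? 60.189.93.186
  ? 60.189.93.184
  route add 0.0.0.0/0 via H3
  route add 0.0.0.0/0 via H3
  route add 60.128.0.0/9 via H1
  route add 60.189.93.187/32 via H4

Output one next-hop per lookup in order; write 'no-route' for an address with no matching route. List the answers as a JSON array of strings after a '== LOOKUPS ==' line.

Process each operation:
  + 60.189.0.0/16 (H0) depth=16
  - 60.189.0.0/16 clear@16
  + 0.0.0.0/0 (H1) depth=0
  lookup 164.109.226.31: bits ε walk d0:H1 -> H1
  - 0.0.0.0/0 clear@0
  + 128.0.0.0/1 (H3) depth=1
  lookup 128.0.13.249: bits 1 walk d0:-→d1:H3 -> H3
  + 0.0.0.0/0 (H3) depth=0
  + 60.189.80.0/20 (H4) depth=20
  lookup 65.36.135.100: bits 0 walk d0:H3→d1:- -> H3
  + 60.189.93.186/31 (H0) depth=31
  + 32.0.0.0/3 (H1) depth=3
  lookup 32.58.61.200: bits 001 walk d0:H3→d1:-→d2:-→d3:H1 -> H1
  + 60.189.93.0/24 (H1) depth=24
  lookup 37.73.176.221: bits 001 walk d0:H3→d1:-→d2:-→d3:H1 -> H1
  lookup 128.156.233.121: bits 1 walk d0:H3→d1:H3 -> H3
  - 0.0.0.0/0 clear@0
  lookup 60.189.93.186: bits 0011110010111101010111011011101 walk d0:-→d1:-→d2:-→d3:H1→d4:-→d5:-→d6:-→d7:-→d8:-→d9:-→d10:-→d11:-→d12:-→d13:-→d14:-→d15:-→d16:-→d17:-→d18:-→d19:-→d20:H4→d21:-→d22:-→d23:-→d24:H1→d25:-→d26:-→d27:-→d28:-→d29:-→d30:-→d31:H0 -> H0
  lookup 60.189.93.184: bits 001111001011110101011101101110 walk d0:-→d1:-→d2:-→d3:H1→d4:-→d5:-→d6:-→d7:-→d8:-→d9:-→d10:-→d11:-→d12:-→d13:-→d14:-→d15:-→d16:-→d17:-→d18:-→d19:-→d20:H4→d21:-→d22:-→d23:-→d24:H1→d25:-→d26:-→d27:-→d28:-→d29:-→d30:- -> H1
  + 0.0.0.0/0 (H3) depth=0
  + 0.0.0.0/0 (H3) depth=0
  + 60.128.0.0/9 (H1) depth=9
  + 60.189.93.187/32 (H4) depth=32

== LOOKUPS ==
["H1","H3","H3","H1","H1","H3","H0","H1"]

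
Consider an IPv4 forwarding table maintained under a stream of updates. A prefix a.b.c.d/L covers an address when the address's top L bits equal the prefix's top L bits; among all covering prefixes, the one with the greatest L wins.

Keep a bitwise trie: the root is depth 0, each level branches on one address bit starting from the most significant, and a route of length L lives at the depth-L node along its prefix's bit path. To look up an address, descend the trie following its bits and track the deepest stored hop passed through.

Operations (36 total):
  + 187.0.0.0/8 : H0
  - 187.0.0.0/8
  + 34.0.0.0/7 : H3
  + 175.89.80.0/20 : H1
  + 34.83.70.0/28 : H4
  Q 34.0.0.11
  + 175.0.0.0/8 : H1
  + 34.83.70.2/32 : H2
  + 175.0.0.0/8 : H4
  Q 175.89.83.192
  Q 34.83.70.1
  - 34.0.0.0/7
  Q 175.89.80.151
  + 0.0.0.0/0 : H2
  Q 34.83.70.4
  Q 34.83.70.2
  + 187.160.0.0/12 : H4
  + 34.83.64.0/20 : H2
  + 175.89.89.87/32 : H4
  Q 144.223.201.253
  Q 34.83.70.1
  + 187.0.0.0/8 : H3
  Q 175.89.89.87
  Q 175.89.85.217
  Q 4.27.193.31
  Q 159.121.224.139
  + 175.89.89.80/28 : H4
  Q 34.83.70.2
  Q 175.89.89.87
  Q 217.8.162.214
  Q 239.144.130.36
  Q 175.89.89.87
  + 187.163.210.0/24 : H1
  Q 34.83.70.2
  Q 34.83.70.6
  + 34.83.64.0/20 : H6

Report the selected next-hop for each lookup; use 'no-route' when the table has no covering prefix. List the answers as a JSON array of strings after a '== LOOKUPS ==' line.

Apply in order:
  + 187.0.0.0/8 (H0) depth=8
  - 187.0.0.0/8 clear@8
  + 34.0.0.0/7 (H3) depth=7
  + 175.89.80.0/20 (H1) depth=20
  + 34.83.70.0/28 (H4) depth=28
  lookup 34.0.0.11: bits 001000100 walk d0:-→d1:-→d2:-→d3:-→d4:-→d5:-→d6:-→d7:H3→d8:-→d9:- -> H3
  + 175.0.0.0/8 (H1) depth=8
  + 34.83.70.2/32 (H2) depth=32
  + 175.0.0.0/8 (H4) depth=8
  lookup 175.89.83.192: bits 10101111010110010101 walk d0:-→d1:-→d2:-→d3:-→d4:-→d5:-→d6:-→d7:-→d8:H4→d9:-→d10:-→d11:-→d12:-→d13:-→d14:-→d15:-→d16:-→d17:-→d18:-→d19:-→d20:H1 -> H1
  lookup 34.83.70.1: bits 001000100101001101000110000000 walk d0:-→d1:-→d2:-→d3:-→d4:-→d5:-→d6:-→d7:H3→d8:-→d9:-→d10:-→d11:-→d12:-→d13:-→d14:-→d15:-→d16:-→d17:-→d18:-→d19:-→d20:-→d21:-→d22:-→d23:-→d24:-→d25:-→d26:-→d27:-→d28:H4→d29:-→d30:- -> H4
  - 34.0.0.0/7 clear@7
  lookup 175.89.80.151: bits 10101111010110010101 walk d0:-→d1:-→d2:-→d3:-→d4:-→d5:-→d6:-→d7:-→d8:H4→d9:-→d10:-→d11:-→d12:-→d13:-→d14:-→d15:-→d16:-→d17:-→d18:-→d19:-→d20:H1 -> H1
  + 0.0.0.0/0 (H2) depth=0
  lookup 34.83.70.4: bits 00100010010100110100011000000 walk d0:H2→d1:-→d2:-→d3:-→d4:-→d5:-→d6:-→d7:-→d8:-→d9:-→d10:-→d11:-→d12:-→d13:-→d14:-→d15:-→d16:-→d17:-→d18:-→d19:-→d20:-→d21:-→d22:-→d23:-→d24:-→d25:-→d26:-→d27:-→d28:H4→d29:- -> H4
  lookup 34.83.70.2: bits 00100010010100110100011000000010 walk d0:H2→d1:-→d2:-→d3:-→d4:-→d5:-→d6:-→d7:-→d8:-→d9:-→d10:-→d11:-→d12:-→d13:-→d14:-→d15:-→d16:-→d17:-→d18:-→d19:-→d20:-→d21:-→d22:-→d23:-→d24:-→d25:-→d26:-→d27:-→d28:H4→d29:-→d30:-→d31:-→d32:H2 -> H2
  + 187.160.0.0/12 (H4) depth=12
  + 34.83.64.0/20 (H2) depth=20
  + 175.89.89.87/32 (H4) depth=32
  lookup 144.223.201.253: bits 10 walk d0:H2→d1:-→d2:- -> H2
  lookup 34.83.70.1: bits 001000100101001101000110000000 walk d0:H2→d1:-→d2:-→d3:-→d4:-→d5:-→d6:-→d7:-→d8:-→d9:-→d10:-→d11:-→d12:-→d13:-→d14:-→d15:-→d16:-→d17:-→d18:-→d19:-→d20:H2→d21:-→d22:-→d23:-→d24:-→d25:-→d26:-→d27:-→d28:H4→d29:-→d30:- -> H4
  + 187.0.0.0/8 (H3) depth=8
  lookup 175.89.89.87: bits 10101111010110010101100101010111 walk d0:H2→d1:-→d2:-→d3:-→d4:-→d5:-→d6:-→d7:-→d8:H4→d9:-→d10:-→d11:-→d12:-→d13:-→d14:-→d15:-→d16:-→d17:-→d18:-→d19:-→d20:H1→d21:-→d22:-→d23:-→d24:-→d25:-→d26:-→d27:-→d28:-→d29:-→d30:-→d31:-→d32:H4 -> H4
  lookup 175.89.85.217: bits 10101111010110010101 walk d0:H2→d1:-→d2:-→d3:-→d4:-→d5:-→d6:-→d7:-→d8:H4→d9:-→d10:-→d11:-→d12:-→d13:-→d14:-→d15:-→d16:-→d17:-→d18:-→d19:-→d20:H1 -> H1
  lookup 4.27.193.31: bits 00 walk d0:H2→d1:-→d2:- -> H2
  lookup 159.121.224.139: bits 10 walk d0:H2→d1:-→d2:- -> H2
  + 175.89.89.80/28 (H4) depth=28
  lookup 34.83.70.2: bits 00100010010100110100011000000010 walk d0:H2→d1:-→d2:-→d3:-→d4:-→d5:-→d6:-→d7:-→d8:-→d9:-→d10:-→d11:-→d12:-→d13:-→d14:-→d15:-→d16:-→d17:-→d18:-→d19:-→d20:H2→d21:-→d22:-→d23:-→d24:-→d25:-→d26:-→d27:-→d28:H4→d29:-→d30:-→d31:-→d32:H2 -> H2
  lookup 175.89.89.87: bits 10101111010110010101100101010111 walk d0:H2→d1:-→d2:-→d3:-→d4:-→d5:-→d6:-→d7:-→d8:H4→d9:-→d10:-→d11:-→d12:-→d13:-→d14:-→d15:-→d16:-→d17:-→d18:-→d19:-→d20:H1→d21:-→d22:-→d23:-→d24:-→d25:-→d26:-→d27:-→d28:H4→d29:-→d30:-→d31:-→d32:H4 -> H4
  lookup 217.8.162.214: bits 1 walk d0:H2→d1:- -> H2
  lookup 239.144.130.36: bits 1 walk d0:H2→d1:- -> H2
  lookup 175.89.89.87: bits 10101111010110010101100101010111 walk d0:H2→d1:-→d2:-→d3:-→d4:-→d5:-→d6:-→d7:-→d8:H4→d9:-→d10:-→d11:-→d12:-→d13:-→d14:-→d15:-→d16:-→d17:-→d18:-→d19:-→d20:H1→d21:-→d22:-→d23:-→d24:-→d25:-→d26:-→d27:-→d28:H4→d29:-→d30:-→d31:-→d32:H4 -> H4
  + 187.163.210.0/24 (H1) depth=24
  lookup 34.83.70.2: bits 00100010010100110100011000000010 walk d0:H2→d1:-→d2:-→d3:-→d4:-→d5:-→d6:-→d7:-→d8:-→d9:-→d10:-→d11:-→d12:-→d13:-→d14:-→d15:-→d16:-→d17:-→d18:-→d19:-→d20:H2→d21:-→d22:-→d23:-→d24:-→d25:-→d26:-→d27:-→d28:H4→d29:-→d30:-→d31:-→d32:H2 -> H2
  lookup 34.83.70.6: bits 00100010010100110100011000000 walk d0:H2→d1:-→d2:-→d3:-→d4:-→d5:-→d6:-→d7:-→d8:-→d9:-→d10:-→d11:-→d12:-→d13:-→d14:-→d15:-→d16:-→d17:-→d18:-→d19:-→d20:H2→d21:-→d22:-→d23:-→d24:-→d25:-→d26:-→d27:-→d28:H4→d29:- -> H4
  + 34.83.64.0/20 (H6) depth=20

== LOOKUPS ==
["H3","H1","H4","H1","H4","H2","H2","H4","H4","H1","H2","H2","H2","H4","H2","H2","H4","H2","H4"]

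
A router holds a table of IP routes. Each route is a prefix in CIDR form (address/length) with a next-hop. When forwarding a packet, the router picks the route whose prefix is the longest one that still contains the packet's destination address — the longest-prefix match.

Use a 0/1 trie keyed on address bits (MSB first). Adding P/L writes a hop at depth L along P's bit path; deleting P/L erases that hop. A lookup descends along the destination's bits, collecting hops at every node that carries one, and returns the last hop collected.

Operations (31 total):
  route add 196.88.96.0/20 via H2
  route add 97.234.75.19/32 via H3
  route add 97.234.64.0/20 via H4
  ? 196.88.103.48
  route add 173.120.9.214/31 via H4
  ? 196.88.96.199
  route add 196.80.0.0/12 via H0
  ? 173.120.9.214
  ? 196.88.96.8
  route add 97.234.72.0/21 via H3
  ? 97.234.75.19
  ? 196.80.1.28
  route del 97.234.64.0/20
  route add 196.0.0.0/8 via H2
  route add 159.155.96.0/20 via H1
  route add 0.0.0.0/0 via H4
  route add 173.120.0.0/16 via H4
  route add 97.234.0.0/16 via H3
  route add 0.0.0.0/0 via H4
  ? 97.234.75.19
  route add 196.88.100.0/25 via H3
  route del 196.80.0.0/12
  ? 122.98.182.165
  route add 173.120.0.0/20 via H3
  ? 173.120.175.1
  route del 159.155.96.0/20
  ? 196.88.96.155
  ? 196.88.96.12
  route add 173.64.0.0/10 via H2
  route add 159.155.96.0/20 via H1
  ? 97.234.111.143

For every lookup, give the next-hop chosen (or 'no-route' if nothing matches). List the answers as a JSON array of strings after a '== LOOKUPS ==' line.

Process each operation:
  add 196.88.96.0/20 -> H2 at depth 20
  add 97.234.75.19/32 -> H3 at depth 32
  add 97.234.64.0/20 -> H4 at depth 20
  ? 196.88.103.48  path d0:-→d1:-→d2:-→d3:-→d4:-→d5:-→d6:-→d7:-→d8:-→d9:-→d10:-→d11:-→d12:-→d13:-→d14:-→d15:-→d16:-→d17:-→d18:-→d19:-→d20:H2  best=H2
  add 173.120.9.214/31 -> H4 at depth 31
  ? 196.88.96.199  path d0:-→d1:-→d2:-→d3:-→d4:-→d5:-→d6:-→d7:-→d8:-→d9:-→d10:-→d11:-→d12:-→d13:-→d14:-→d15:-→d16:-→d17:-→d18:-→d19:-→d20:H2  best=H2
  add 196.80.0.0/12 -> H0 at depth 12
  ? 173.120.9.214  path d0:-→d1:-→d2:-→d3:-→d4:-→d5:-→d6:-→d7:-→d8:-→d9:-→d10:-→d11:-→d12:-→d13:-→d14:-→d15:-→d16:-→d17:-→d18:-→d19:-→d20:-→d21:-→d22:-→d23:-→d24:-→d25:-→d26:-→d27:-→d28:-→d29:-→d30:-→d31:H4  best=H4
  ? 196.88.96.8  path d0:-→d1:-→d2:-→d3:-→d4:-→d5:-→d6:-→d7:-→d8:-→d9:-→d10:-→d11:-→d12:H0→d13:-→d14:-→d15:-→d16:-→d17:-→d18:-→d19:-→d20:H2  best=H2
  add 97.234.72.0/21 -> H3 at depth 21
  ? 97.234.75.19  path d0:-→d1:-→d2:-→d3:-→d4:-→d5:-→d6:-→d7:-→d8:-→d9:-→d10:-→d11:-→d12:-→d13:-→d14:-→d15:-→d16:-→d17:-→d18:-→d19:-→d20:H4→d21:H3→d22:-→d23:-→d24:-→d25:-→d26:-→d27:-→d28:-→d29:-→d30:-→d31:-→d32:H3  best=H3
  ? 196.80.1.28  path d0:-→d1:-→d2:-→d3:-→d4:-→d5:-→d6:-→d7:-→d8:-→d9:-→d10:-→d11:-→d12:H0  best=H0
  - 97.234.64.0/20 clear@20
  add 196.0.0.0/8 -> H2 at depth 8
  add 159.155.96.0/20 -> H1 at depth 20
  add 0.0.0.0/0 -> H4 at depth 0
  add 173.120.0.0/16 -> H4 at depth 16
  add 97.234.0.0/16 -> H3 at depth 16
  add 0.0.0.0/0 -> H4 at depth 0
  ? 97.234.75.19  path d0:H4→d1:-→d2:-→d3:-→d4:-→d5:-→d6:-→d7:-→d8:-→d9:-→d10:-→d11:-→d12:-→d13:-→d14:-→d15:-→d16:H3→d17:-→d18:-→d19:-→d20:-→d21:H3→d22:-→d23:-→d24:-→d25:-→d26:-→d27:-→d28:-→d29:-→d30:-→d31:-→d32:H3  best=H3
  add 196.88.100.0/25 -> H3 at depth 25
  - 196.80.0.0/12 clear@12
  ? 122.98.182.165  path d0:H4→d1:-→d2:-→d3:-  best=H4
  add 173.120.0.0/20 -> H3 at depth 20
  ? 173.120.175.1  path d0:H4→d1:-→d2:-→d3:-→d4:-→d5:-→d6:-→d7:-→d8:-→d9:-→d10:-→d11:-→d12:-→d13:-→d14:-→d15:-→d16:H4  best=H4
  - 159.155.96.0/20 clear@20
  ? 196.88.96.155  path d0:H4→d1:-→d2:-→d3:-→d4:-→d5:-→d6:-→d7:-→d8:H2→d9:-→d10:-→d11:-→d12:-→d13:-→d14:-→d15:-→d16:-→d17:-→d18:-→d19:-→d20:H2→d21:-  best=H2
  ? 196.88.96.12  path d0:H4→d1:-→d2:-→d3:-→d4:-→d5:-→d6:-→d7:-→d8:H2→d9:-→d10:-→d11:-→d12:-→d13:-→d14:-→d15:-→d16:-→d17:-→d18:-→d19:-→d20:H2→d21:-  best=H2
  add 173.64.0.0/10 -> H2 at depth 10
  add 159.155.96.0/20 -> H1 at depth 20
  ? 97.234.111.143  path d0:H4→d1:-→d2:-→d3:-→d4:-→d5:-→d6:-→d7:-→d8:-→d9:-→d10:-→d11:-→d12:-→d13:-→d14:-→d15:-→d16:H3→d17:-→d18:-  best=H3

== LOOKUPS ==
["H2","H2","H4","H2","H3","H0","H3","H4","H4","H2","H2","H3"]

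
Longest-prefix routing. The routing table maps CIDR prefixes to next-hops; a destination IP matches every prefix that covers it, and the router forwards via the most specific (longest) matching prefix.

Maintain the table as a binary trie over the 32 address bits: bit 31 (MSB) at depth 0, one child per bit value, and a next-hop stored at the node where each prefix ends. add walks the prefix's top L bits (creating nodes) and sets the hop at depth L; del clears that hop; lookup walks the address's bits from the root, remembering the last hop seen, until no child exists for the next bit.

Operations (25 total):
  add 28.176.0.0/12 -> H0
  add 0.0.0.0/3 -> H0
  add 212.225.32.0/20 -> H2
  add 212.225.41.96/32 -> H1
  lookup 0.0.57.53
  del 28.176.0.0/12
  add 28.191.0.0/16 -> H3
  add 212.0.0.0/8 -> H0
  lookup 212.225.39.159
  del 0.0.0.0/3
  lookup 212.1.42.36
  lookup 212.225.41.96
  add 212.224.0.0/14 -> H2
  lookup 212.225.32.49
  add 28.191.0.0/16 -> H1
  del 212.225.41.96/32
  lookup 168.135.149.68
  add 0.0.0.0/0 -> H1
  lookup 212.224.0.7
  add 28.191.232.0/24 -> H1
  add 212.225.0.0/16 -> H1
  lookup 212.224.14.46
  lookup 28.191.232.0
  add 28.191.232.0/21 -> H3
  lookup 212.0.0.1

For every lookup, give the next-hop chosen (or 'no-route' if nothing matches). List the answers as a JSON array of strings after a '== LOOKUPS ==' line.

Apply in order:
  + 28.176.0.0/12 (H0) depth=12
  + 0.0.0.0/3 (H0) depth=3
  + 212.225.32.0/20 (H2) depth=20
  + 212.225.41.96/32 (H1) depth=32
  ? 0.0.57.53  path d0:-→d1:-→d2:-→d3:H0  best=H0
  - 28.176.0.0/12 clear@12
  + 28.191.0.0/16 (H3) depth=16
  + 212.0.0.0/8 (H0) depth=8
  ? 212.225.39.159  path d0:-→d1:-→d2:-→d3:-→d4:-→d5:-→d6:-→d7:-→d8:H0→d9:-→d10:-→d11:-→d12:-→d13:-→d14:-→d15:-→d16:-→d17:-→d18:-→d19:-→d20:H2  best=H2
  - 0.0.0.0/3 clear@3
  ? 212.1.42.36  path d0:-→d1:-→d2:-→d3:-→d4:-→d5:-→d6:-→d7:-→d8:H0  best=H0
  ? 212.225.41.96  path d0:-→d1:-→d2:-→d3:-→d4:-→d5:-→d6:-→d7:-→d8:H0→d9:-→d10:-→d11:-→d12:-→d13:-→d14:-→d15:-→d16:-→d17:-→d18:-→d19:-→d20:H2→d21:-→d22:-→d23:-→d24:-→d25:-→d26:-→d27:-→d28:-→d29:-→d30:-→d31:-→d32:H1  best=H1
  + 212.224.0.0/14 (H2) depth=14
  ? 212.225.32.49  path d0:-→d1:-→d2:-→d3:-→d4:-→d5:-→d6:-→d7:-→d8:H0→d9:-→d10:-→d11:-→d12:-→d13:-→d14:H2→d15:-→d16:-→d17:-→d18:-→d19:-→d20:H2  best=H2
  + 28.191.0.0/16 (H1) depth=16
  - 212.225.41.96/32 clear@32
  ? 168.135.149.68  path d0:-→d1:-  best=no-route
  + 0.0.0.0/0 (H1) depth=0
  ? 212.224.0.7  path d0:H1→d1:-→d2:-→d3:-→d4:-→d5:-→d6:-→d7:-→d8:H0→d9:-→d10:-→d11:-→d12:-→d13:-→d14:H2→d15:-  best=H2
  + 28.191.232.0/24 (H1) depth=24
  + 212.225.0.0/16 (H1) depth=16
  ? 212.224.14.46  path d0:H1→d1:-→d2:-→d3:-→d4:-→d5:-→d6:-→d7:-→d8:H0→d9:-→d10:-→d11:-→d12:-→d13:-→d14:H2→d15:-  best=H2
  ? 28.191.232.0  path d0:H1→d1:-→d2:-→d3:-→d4:-→d5:-→d6:-→d7:-→d8:-→d9:-→d10:-→d11:-→d12:-→d13:-→d14:-→d15:-→d16:H1→d17:-→d18:-→d19:-→d20:-→d21:-→d22:-→d23:-→d24:H1  best=H1
  + 28.191.232.0/21 (H3) depth=21
  ? 212.0.0.1  path d0:H1→d1:-→d2:-→d3:-→d4:-→d5:-→d6:-→d7:-→d8:H0  best=H0

== LOOKUPS ==
["H0","H2","H0","H1","H2","no-route","H2","H2","H1","H0"]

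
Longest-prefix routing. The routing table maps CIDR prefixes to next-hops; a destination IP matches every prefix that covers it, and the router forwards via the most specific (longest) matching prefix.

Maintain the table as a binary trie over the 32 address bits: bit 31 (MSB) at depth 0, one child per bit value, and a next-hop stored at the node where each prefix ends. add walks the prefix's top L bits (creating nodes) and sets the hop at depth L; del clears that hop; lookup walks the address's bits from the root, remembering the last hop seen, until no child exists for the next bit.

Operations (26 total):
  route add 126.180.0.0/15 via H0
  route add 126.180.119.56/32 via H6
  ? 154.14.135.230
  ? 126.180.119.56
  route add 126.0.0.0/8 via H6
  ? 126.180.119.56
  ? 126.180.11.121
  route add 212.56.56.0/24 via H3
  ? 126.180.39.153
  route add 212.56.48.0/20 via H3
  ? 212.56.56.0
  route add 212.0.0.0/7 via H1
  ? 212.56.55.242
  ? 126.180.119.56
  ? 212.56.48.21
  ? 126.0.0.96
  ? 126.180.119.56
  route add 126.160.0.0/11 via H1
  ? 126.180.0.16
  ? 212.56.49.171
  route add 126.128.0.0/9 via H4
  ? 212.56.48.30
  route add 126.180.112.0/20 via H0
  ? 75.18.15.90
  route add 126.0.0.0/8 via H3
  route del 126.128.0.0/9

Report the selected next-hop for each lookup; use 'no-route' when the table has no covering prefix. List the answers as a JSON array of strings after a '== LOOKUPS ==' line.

Apply in order:
  + 126.180.0.0/15 (H0) depth=15
  + 126.180.119.56/32 (H6) depth=32
  Q 154.14.135.230: descend ε ; hops seen [∅] ; pick no-route
  Q 126.180.119.56: descend 01111110101101000111011100111000 ; hops seen [H0,H6] ; pick H6
  + 126.0.0.0/8 (H6) depth=8
  Q 126.180.119.56: descend 01111110101101000111011100111000 ; hops seen [H6,H0,H6] ; pick H6
  Q 126.180.11.121: descend 01111110101101000 ; hops seen [H6,H0] ; pick H0
  + 212.56.56.0/24 (H3) depth=24
  Q 126.180.39.153: descend 01111110101101000 ; hops seen [H6,H0] ; pick H0
  + 212.56.48.0/20 (H3) depth=20
  Q 212.56.56.0: descend 110101000011100000111000 ; hops seen [H3,H3] ; pick H3
  + 212.0.0.0/7 (H1) depth=7
  Q 212.56.55.242: descend 11010100001110000011 ; hops seen [H1,H3] ; pick H3
  Q 126.180.119.56: descend 01111110101101000111011100111000 ; hops seen [H6,H0,H6] ; pick H6
  Q 212.56.48.21: descend 11010100001110000011 ; hops seen [H1,H3] ; pick H3
  Q 126.0.0.96: descend 01111110 ; hops seen [H6] ; pick H6
  Q 126.180.119.56: descend 01111110101101000111011100111000 ; hops seen [H6,H0,H6] ; pick H6
  + 126.160.0.0/11 (H1) depth=11
  Q 126.180.0.16: descend 01111110101101000 ; hops seen [H6,H1,H0] ; pick H0
  Q 212.56.49.171: descend 11010100001110000011 ; hops seen [H1,H3] ; pick H3
  + 126.128.0.0/9 (H4) depth=9
  Q 212.56.48.30: descend 11010100001110000011 ; hops seen [H1,H3] ; pick H3
  + 126.180.112.0/20 (H0) depth=20
  Q 75.18.15.90: descend 01 ; hops seen [∅] ; pick no-route
  + 126.0.0.0/8 (H3) depth=8
  - 126.128.0.0/9 clear@9

== LOOKUPS ==
["no-route","H6","H6","H0","H0","H3","H3","H6","H3","H6","H6","H0","H3","H3","no-route"]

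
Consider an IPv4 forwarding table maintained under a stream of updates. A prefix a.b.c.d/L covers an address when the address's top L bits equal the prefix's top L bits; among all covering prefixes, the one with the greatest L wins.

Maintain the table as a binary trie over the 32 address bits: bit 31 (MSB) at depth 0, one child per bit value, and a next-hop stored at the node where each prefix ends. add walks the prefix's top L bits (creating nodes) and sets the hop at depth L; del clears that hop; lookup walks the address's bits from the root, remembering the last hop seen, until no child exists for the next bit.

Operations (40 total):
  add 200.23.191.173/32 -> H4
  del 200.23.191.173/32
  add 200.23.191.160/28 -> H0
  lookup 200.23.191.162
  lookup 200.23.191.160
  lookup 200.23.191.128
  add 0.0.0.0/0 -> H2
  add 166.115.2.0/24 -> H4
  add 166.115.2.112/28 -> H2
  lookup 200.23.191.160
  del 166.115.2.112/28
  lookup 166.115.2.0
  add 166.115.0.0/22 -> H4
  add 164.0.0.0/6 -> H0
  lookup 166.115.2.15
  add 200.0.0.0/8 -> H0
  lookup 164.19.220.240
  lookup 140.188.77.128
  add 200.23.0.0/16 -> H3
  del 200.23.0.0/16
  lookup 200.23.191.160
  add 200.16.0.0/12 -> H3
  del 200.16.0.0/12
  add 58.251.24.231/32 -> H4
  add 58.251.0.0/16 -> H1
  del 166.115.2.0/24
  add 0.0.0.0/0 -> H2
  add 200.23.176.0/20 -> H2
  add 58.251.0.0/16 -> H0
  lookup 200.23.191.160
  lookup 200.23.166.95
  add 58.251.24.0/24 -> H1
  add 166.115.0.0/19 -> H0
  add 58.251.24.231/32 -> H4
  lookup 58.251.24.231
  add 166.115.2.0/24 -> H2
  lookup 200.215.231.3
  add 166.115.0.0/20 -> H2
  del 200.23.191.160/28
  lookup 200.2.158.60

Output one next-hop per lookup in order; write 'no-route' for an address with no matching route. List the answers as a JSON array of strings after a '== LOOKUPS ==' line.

Apply in order:
  add 200.23.191.173/32 -> H4 at depth 32
  - 200.23.191.173/32 clear@32
  add 200.23.191.160/28 -> H0 at depth 28
  ? 200.23.191.162  path d0:-→d1:-→d2:-→d3:-→d4:-→d5:-→d6:-→d7:-→d8:-→d9:-→d10:-→d11:-→d12:-→d13:-→d14:-→d15:-→d16:-→d17:-→d18:-→d19:-→d20:-→d21:-→d22:-→d23:-→d24:-→d25:-→d26:-→d27:-→d28:H0  best=H0
  ? 200.23.191.160  path d0:-→d1:-→d2:-→d3:-→d4:-→d5:-→d6:-→d7:-→d8:-→d9:-→d10:-→d11:-→d12:-→d13:-→d14:-→d15:-→d16:-→d17:-→d18:-→d19:-→d20:-→d21:-→d22:-→d23:-→d24:-→d25:-→d26:-→d27:-→d28:H0  best=H0
  ? 200.23.191.128  path d0:-→d1:-→d2:-→d3:-→d4:-→d5:-→d6:-→d7:-→d8:-→d9:-→d10:-→d11:-→d12:-→d13:-→d14:-→d15:-→d16:-→d17:-→d18:-→d19:-→d20:-→d21:-→d22:-→d23:-→d24:-→d25:-→d26:-  best=no-route
  add 0.0.0.0/0 -> H2 at depth 0
  add 166.115.2.0/24 -> H4 at depth 24
  add 166.115.2.112/28 -> H2 at depth 28
  ? 200.23.191.160  path d0:H2→d1:-→d2:-→d3:-→d4:-→d5:-→d6:-→d7:-→d8:-→d9:-→d10:-→d11:-→d12:-→d13:-→d14:-→d15:-→d16:-→d17:-→d18:-→d19:-→d20:-→d21:-→d22:-→d23:-→d24:-→d25:-→d26:-→d27:-→d28:H0  best=H0
  - 166.115.2.112/28 clear@28
  ? 166.115.2.0  path d0:H2→d1:-→d2:-→d3:-→d4:-→d5:-→d6:-→d7:-→d8:-→d9:-→d10:-→d11:-→d12:-→d13:-→d14:-→d15:-→d16:-→d17:-→d18:-→d19:-→d20:-→d21:-→d22:-→d23:-→d24:H4→d25:-  best=H4
  add 166.115.0.0/22 -> H4 at depth 22
  add 164.0.0.0/6 -> H0 at depth 6
  ? 166.115.2.15  path d0:H2→d1:-→d2:-→d3:-→d4:-→d5:-→d6:H0→d7:-→d8:-→d9:-→d10:-→d11:-→d12:-→d13:-→d14:-→d15:-→d16:-→d17:-→d18:-→d19:-→d20:-→d21:-→d22:H4→d23:-→d24:H4→d25:-  best=H4
  add 200.0.0.0/8 -> H0 at depth 8
  ? 164.19.220.240  path d0:H2→d1:-→d2:-→d3:-→d4:-→d5:-→d6:H0  best=H0
  ? 140.188.77.128  path d0:H2→d1:-→d2:-  best=H2
  add 200.23.0.0/16 -> H3 at depth 16
  - 200.23.0.0/16 clear@16
  ? 200.23.191.160  path d0:H2→d1:-→d2:-→d3:-→d4:-→d5:-→d6:-→d7:-→d8:H0→d9:-→d10:-→d11:-→d12:-→d13:-→d14:-→d15:-→d16:-→d17:-→d18:-→d19:-→d20:-→d21:-→d22:-→d23:-→d24:-→d25:-→d26:-→d27:-→d28:H0  best=H0
  add 200.16.0.0/12 -> H3 at depth 12
  - 200.16.0.0/12 clear@12
  add 58.251.24.231/32 -> H4 at depth 32
  add 58.251.0.0/16 -> H1 at depth 16
  - 166.115.2.0/24 clear@24
  add 0.0.0.0/0 -> H2 at depth 0
  add 200.23.176.0/20 -> H2 at depth 20
  add 58.251.0.0/16 -> H0 at depth 16
  ? 200.23.191.160  path d0:H2→d1:-→d2:-→d3:-→d4:-→d5:-→d6:-→d7:-→d8:H0→d9:-→d10:-→d11:-→d12:-→d13:-→d14:-→d15:-→d16:-→d17:-→d18:-→d19:-→d20:H2→d21:-→d22:-→d23:-→d24:-→d25:-→d26:-→d27:-→d28:H0  best=H0
  ? 200.23.166.95  path d0:H2→d1:-→d2:-→d3:-→d4:-→d5:-→d6:-→d7:-→d8:H0→d9:-→d10:-→d11:-→d12:-→d13:-→d14:-→d15:-→d16:-→d17:-→d18:-→d19:-  best=H0
  add 58.251.24.0/24 -> H1 at depth 24
  add 166.115.0.0/19 -> H0 at depth 19
  add 58.251.24.231/32 -> H4 at depth 32
  ? 58.251.24.231  path d0:H2→d1:-→d2:-→d3:-→d4:-→d5:-→d6:-→d7:-→d8:-→d9:-→d10:-→d11:-→d12:-→d13:-→d14:-→d15:-→d16:H0→d17:-→d18:-→d19:-→d20:-→d21:-→d22:-→d23:-→d24:H1→d25:-→d26:-→d27:-→d28:-→d29:-→d30:-→d31:-→d32:H4  best=H4
  add 166.115.2.0/24 -> H2 at depth 24
  ? 200.215.231.3  path d0:H2→d1:-→d2:-→d3:-→d4:-→d5:-→d6:-→d7:-→d8:H0  best=H0
  add 166.115.0.0/20 -> H2 at depth 20
  - 200.23.191.160/28 clear@28
  ? 200.2.158.60  path d0:H2→d1:-→d2:-→d3:-→d4:-→d5:-→d6:-→d7:-→d8:H0→d9:-→d10:-→d11:-  best=H0

== LOOKUPS ==
["H0","H0","no-route","H0","H4","H4","H0","H2","H0","H0","H0","H4","H0","H0"]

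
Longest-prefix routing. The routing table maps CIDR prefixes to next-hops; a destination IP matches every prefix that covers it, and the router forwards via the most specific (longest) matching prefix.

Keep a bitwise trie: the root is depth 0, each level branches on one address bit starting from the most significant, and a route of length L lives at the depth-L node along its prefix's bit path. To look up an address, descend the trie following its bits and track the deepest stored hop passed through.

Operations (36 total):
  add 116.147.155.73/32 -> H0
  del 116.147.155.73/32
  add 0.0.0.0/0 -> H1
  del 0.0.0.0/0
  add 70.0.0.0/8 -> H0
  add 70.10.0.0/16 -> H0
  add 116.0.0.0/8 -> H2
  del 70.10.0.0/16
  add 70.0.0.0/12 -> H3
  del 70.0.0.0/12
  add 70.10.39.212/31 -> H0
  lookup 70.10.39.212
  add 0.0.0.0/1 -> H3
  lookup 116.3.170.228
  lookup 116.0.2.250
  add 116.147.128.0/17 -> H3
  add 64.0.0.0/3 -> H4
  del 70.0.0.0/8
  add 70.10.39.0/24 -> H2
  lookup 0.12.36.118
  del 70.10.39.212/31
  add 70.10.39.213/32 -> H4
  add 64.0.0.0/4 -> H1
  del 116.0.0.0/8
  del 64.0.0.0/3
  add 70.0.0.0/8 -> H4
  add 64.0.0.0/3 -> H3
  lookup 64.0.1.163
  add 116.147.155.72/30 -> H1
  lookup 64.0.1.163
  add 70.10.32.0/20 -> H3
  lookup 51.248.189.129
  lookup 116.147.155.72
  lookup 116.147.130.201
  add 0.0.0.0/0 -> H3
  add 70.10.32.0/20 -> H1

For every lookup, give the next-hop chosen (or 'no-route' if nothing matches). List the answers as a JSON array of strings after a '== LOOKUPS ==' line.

Trace:
  add 116.147.155.73/32 -> H0 at depth 32
  - 116.147.155.73/32 clear@32
  add 0.0.0.0/0 -> H1 at depth 0
  - 0.0.0.0/0 clear@0
  add 70.0.0.0/8 -> H0 at depth 8
  add 70.10.0.0/16 -> H0 at depth 16
  add 116.0.0.0/8 -> H2 at depth 8
  - 70.10.0.0/16 clear@16
  add 70.0.0.0/12 -> H3 at depth 12
  - 70.0.0.0/12 clear@12
  add 70.10.39.212/31 -> H0 at depth 31
  Q 70.10.39.212: descend 0100011000001010001001111101010 ; hops seen [H0,H0] ; pick H0
  add 0.0.0.0/1 -> H3 at depth 1
  Q 116.3.170.228: descend 01110100 ; hops seen [H3,H2] ; pick H2
  Q 116.0.2.250: descend 01110100 ; hops seen [H3,H2] ; pick H2
  add 116.147.128.0/17 -> H3 at depth 17
  add 64.0.0.0/3 -> H4 at depth 3
  - 70.0.0.0/8 clear@8
  add 70.10.39.0/24 -> H2 at depth 24
  Q 0.12.36.118: descend 0 ; hops seen [H3] ; pick H3
  - 70.10.39.212/31 clear@31
  add 70.10.39.213/32 -> H4 at depth 32
  add 64.0.0.0/4 -> H1 at depth 4
  - 116.0.0.0/8 clear@8
  - 64.0.0.0/3 clear@3
  add 70.0.0.0/8 -> H4 at depth 8
  add 64.0.0.0/3 -> H3 at depth 3
  Q 64.0.1.163: descend 01000 ; hops seen [H3,H3,H1] ; pick H1
  add 116.147.155.72/30 -> H1 at depth 30
  Q 64.0.1.163: descend 01000 ; hops seen [H3,H3,H1] ; pick H1
  add 70.10.32.0/20 -> H3 at depth 20
  Q 51.248.189.129: descend 0 ; hops seen [H3] ; pick H3
  Q 116.147.155.72: descend 0111010010010011100110110100100 ; hops seen [H3,H3,H1] ; pick H1
  Q 116.147.130.201: descend 0111010010010011100 ; hops seen [H3,H3] ; pick H3
  add 0.0.0.0/0 -> H3 at depth 0
  add 70.10.32.0/20 -> H1 at depth 20

== LOOKUPS ==
["H0","H2","H2","H3","H1","H1","H3","H1","H3"]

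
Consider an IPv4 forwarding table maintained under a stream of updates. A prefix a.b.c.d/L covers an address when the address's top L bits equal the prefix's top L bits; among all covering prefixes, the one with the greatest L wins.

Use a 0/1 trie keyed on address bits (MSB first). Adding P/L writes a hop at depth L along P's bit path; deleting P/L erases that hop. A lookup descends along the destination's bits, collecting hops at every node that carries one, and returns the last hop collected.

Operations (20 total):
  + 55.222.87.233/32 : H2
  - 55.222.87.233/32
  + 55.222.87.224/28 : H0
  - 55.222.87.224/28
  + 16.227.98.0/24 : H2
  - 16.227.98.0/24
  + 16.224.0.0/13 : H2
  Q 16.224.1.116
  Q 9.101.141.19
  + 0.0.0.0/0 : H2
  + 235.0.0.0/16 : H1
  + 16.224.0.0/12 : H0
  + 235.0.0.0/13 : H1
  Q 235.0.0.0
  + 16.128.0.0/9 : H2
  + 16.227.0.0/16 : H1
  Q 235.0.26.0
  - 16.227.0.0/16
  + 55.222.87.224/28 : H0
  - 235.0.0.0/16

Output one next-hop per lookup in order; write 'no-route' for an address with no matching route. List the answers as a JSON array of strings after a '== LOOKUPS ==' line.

Apply in order:
  add 55.222.87.233/32 -> H2 at depth 32
  - 55.222.87.233/32 clear@32
  add 55.222.87.224/28 -> H0 at depth 28
  - 55.222.87.224/28 clear@28
  add 16.227.98.0/24 -> H2 at depth 24
  - 16.227.98.0/24 clear@24
  add 16.224.0.0/13 -> H2 at depth 13
  Q 16.224.1.116: descend 00010000111000 ; hops seen [H2] ; pick H2
  Q 9.101.141.19: descend 000 ; hops seen [∅] ; pick no-route
  add 0.0.0.0/0 -> H2 at depth 0
  add 235.0.0.0/16 -> H1 at depth 16
  add 16.224.0.0/12 -> H0 at depth 12
  add 235.0.0.0/13 -> H1 at depth 13
  Q 235.0.0.0: descend 1110101100000000 ; hops seen [H2,H1,H1] ; pick H1
  add 16.128.0.0/9 -> H2 at depth 9
  add 16.227.0.0/16 -> H1 at depth 16
  Q 235.0.26.0: descend 1110101100000000 ; hops seen [H2,H1,H1] ; pick H1
  - 16.227.0.0/16 clear@16
  add 55.222.87.224/28 -> H0 at depth 28
  - 235.0.0.0/16 clear@16

== LOOKUPS ==
["H2","no-route","H1","H1"]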